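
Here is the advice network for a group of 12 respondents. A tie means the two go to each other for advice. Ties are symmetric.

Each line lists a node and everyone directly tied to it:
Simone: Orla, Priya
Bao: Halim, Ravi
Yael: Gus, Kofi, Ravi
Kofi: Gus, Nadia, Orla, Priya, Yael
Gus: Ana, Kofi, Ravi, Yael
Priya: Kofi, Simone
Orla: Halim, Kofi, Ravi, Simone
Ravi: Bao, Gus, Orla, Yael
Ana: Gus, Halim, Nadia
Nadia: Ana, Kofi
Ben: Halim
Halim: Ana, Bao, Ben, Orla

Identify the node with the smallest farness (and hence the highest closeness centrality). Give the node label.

Farness (sum of distances to all others) for each node — Ana:21, Bao:25, Ben:30, Gus:20, Halim:20, Kofi:19, Nadia:24, Orla:18, Priya:27, Ravi:21, Simone:26, Yael:23.
The smallest farness is 18, for Orla, so Orla has the highest closeness.

Orla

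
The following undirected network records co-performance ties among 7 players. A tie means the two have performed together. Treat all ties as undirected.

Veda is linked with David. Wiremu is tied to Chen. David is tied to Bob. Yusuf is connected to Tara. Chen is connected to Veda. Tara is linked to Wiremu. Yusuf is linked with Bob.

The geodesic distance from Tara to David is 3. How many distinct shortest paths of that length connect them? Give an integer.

The shortest distance is 3, and the only length-3 path is Tara–Yusuf–Bob–David. So there is exactly 1 shortest path.

1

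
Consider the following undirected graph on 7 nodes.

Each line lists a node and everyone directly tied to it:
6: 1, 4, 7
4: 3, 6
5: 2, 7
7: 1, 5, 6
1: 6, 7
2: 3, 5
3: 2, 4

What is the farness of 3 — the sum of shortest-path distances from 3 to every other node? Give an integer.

12

Distances from 3: 1:3, 2:1, 4:1, 5:2, 6:2, 7:3.
Sum = 3 + 1 + 1 + 2 + 2 + 3 = 12.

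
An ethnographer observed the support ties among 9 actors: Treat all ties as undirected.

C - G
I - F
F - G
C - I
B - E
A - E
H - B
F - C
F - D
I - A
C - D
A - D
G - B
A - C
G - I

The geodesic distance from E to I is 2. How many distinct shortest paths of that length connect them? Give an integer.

The shortest distance is 2, and the only length-2 path is E–A–I. So there is exactly 1 shortest path.

1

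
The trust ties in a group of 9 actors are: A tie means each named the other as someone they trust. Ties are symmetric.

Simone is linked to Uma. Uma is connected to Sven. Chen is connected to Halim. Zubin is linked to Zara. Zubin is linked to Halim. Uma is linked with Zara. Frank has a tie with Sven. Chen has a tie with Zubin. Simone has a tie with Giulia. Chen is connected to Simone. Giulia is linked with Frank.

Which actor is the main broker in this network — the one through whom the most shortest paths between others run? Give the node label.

Unnormalized betweenness of each node: Chen:13/2, Frank:1, Giulia:7/2, Halim:0, Simone:21/2, Sven:5/2, Uma:17/2, Zara:7/2, Zubin:3.
Simone has the largest value, 21/2, making it the main broker — the node through which the most shortest paths run.

Simone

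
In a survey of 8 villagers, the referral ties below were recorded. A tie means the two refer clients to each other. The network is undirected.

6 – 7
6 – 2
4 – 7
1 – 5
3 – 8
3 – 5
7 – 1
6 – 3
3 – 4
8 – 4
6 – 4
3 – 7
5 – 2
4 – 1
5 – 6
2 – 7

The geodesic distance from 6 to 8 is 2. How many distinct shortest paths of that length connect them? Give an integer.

2

The shortest distance is 2. The length-2 paths are: 6–3–8; 6–4–8.
That gives 2 distinct shortest paths.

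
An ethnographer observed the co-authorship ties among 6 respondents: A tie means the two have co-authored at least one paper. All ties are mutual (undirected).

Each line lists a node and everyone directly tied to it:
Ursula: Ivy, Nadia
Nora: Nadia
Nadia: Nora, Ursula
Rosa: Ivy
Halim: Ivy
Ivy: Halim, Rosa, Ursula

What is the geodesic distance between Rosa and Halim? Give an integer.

One shortest route is Rosa – Ivy – Halim, which uses 2 edges, and Rosa and Halim are not directly tied, so nothing shorter exists. So d(Rosa,Halim) = 2.

2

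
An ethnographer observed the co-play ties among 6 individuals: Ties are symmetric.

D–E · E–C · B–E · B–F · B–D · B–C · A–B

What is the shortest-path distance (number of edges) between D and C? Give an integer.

2

One shortest route is D – B – C, which uses 2 edges, and D and C are not directly tied, so nothing shorter exists. So d(D,C) = 2.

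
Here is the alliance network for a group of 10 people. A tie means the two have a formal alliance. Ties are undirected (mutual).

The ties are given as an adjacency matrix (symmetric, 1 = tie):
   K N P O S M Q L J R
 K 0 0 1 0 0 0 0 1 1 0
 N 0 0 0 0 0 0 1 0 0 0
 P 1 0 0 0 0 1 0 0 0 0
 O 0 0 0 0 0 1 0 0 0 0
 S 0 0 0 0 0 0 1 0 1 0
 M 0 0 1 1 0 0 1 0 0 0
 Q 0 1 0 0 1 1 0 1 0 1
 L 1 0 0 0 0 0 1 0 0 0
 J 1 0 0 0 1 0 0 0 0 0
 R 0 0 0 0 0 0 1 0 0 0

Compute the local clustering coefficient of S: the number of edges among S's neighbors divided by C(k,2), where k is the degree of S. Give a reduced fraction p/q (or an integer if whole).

0

S's neighbors: J and Q (k = 2).
Possible neighbor pairs: C(2,2) = 1. Edges among them: none → e = 0.
Clustering(S) = 0/1.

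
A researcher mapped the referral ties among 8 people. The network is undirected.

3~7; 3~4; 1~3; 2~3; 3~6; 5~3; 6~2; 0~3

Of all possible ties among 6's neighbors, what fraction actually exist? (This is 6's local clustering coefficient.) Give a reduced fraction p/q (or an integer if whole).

6's neighbors: 2 and 3 (k = 2).
Possible neighbor pairs: C(2,2) = 1. Edges among them: 2–3 → e = 1.
Clustering(6) = 1/1.

1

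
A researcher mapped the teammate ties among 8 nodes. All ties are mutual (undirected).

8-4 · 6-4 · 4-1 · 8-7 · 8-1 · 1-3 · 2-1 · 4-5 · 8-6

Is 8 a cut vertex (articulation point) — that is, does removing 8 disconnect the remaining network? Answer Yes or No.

Yes

Removing 8 leaves {1, 2, 3, 4, 5, and 6} with no path to {7}, so the network splits into 2 components. 8 is a cut vertex.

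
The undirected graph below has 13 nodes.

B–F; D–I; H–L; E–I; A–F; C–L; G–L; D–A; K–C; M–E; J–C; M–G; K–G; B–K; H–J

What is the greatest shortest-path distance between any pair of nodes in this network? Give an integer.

Eccentricity of each node (its greatest distance to any other): A:6, B:4, C:5, D:6, E:5, F:5, G:4, H:6, I:6, J:6, K:4, L:5, M:4.
The maximum eccentricity is 6, realized for instance by the pair D–J via D – A – F – B – K – C – J. So the diameter is 6.

6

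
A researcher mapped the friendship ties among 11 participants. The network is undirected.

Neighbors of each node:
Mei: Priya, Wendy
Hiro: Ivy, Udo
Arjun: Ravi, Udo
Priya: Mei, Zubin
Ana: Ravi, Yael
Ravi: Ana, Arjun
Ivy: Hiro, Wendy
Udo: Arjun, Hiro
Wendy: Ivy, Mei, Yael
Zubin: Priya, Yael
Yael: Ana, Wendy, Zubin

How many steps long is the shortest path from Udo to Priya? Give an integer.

5

One shortest route is Udo – Hiro – Ivy – Wendy – Mei – Priya, which uses 5 edges, and at distance 4 from Udo we only reach {Mei, Yael}, which does not include Priya. So d(Udo,Priya) = 5.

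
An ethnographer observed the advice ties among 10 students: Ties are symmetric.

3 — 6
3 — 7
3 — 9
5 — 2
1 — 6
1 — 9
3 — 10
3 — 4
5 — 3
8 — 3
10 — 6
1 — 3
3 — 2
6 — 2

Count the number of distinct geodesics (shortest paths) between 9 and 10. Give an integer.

1

The shortest distance is 2, and the only length-2 path is 9–3–10. So there is exactly 1 shortest path.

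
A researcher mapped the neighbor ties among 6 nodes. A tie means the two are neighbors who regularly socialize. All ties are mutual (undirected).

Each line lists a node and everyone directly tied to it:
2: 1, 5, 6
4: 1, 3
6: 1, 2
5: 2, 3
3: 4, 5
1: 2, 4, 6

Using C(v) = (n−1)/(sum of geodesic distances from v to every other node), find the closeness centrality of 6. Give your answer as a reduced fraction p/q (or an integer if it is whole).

Distances from 6: 1:1, 2:1, 3:3, 4:2, 5:2. Sum = 9.
n = 6, so closeness = 5/9.

5/9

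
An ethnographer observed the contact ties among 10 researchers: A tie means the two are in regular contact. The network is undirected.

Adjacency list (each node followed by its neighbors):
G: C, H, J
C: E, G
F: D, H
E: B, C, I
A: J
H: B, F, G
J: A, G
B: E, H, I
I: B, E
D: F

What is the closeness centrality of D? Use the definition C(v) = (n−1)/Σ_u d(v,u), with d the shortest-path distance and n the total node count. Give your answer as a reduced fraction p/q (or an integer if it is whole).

3/10

Distances from D: A:5, B:3, C:4, E:4, F:1, G:3, H:2, I:4, J:4. Sum = 30.
n = 10, so closeness = 9/30 = 3/10.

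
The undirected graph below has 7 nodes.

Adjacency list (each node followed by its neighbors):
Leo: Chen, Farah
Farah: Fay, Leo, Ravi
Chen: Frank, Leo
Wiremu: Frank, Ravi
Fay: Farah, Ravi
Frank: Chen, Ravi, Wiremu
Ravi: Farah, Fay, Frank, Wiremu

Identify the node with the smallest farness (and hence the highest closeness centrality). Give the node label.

Farness (sum of distances to all others) for each node — Chen:11, Farah:9, Fay:11, Frank:9, Leo:11, Ravi:8, Wiremu:11.
The smallest farness is 8, for Ravi, so Ravi has the highest closeness.

Ravi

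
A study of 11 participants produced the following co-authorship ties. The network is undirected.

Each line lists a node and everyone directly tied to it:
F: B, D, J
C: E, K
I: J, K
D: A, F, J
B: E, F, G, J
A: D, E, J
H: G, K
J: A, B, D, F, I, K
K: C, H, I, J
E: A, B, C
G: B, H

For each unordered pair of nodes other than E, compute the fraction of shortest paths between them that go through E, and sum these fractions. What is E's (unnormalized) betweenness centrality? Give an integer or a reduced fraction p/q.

9/2

Pairs whose geodesics pass through E — F–C: 1/2; A–G: 1/2; A–C: 1; A–B: 1/2; D–C: 1/2; G–C: 1/2; C–B: 1.
All other pairs contribute 0.
Summing the contributions gives betweenness(E) = 9/2.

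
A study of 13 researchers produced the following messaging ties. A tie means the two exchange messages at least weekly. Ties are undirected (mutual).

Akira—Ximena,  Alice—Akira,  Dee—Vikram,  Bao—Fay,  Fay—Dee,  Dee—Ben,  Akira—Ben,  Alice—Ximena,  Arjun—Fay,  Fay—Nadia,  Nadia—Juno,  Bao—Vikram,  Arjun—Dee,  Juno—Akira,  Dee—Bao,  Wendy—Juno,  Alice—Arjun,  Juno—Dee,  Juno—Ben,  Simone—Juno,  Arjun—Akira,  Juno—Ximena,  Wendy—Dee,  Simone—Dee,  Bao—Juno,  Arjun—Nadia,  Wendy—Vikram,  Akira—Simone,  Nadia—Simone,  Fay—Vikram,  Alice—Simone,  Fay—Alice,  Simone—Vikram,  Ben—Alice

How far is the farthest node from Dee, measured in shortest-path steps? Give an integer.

2

Distances from Dee: Akira:2, Alice:2, Arjun:1, Bao:1, Ben:1, Fay:1, Juno:1, Nadia:2, Simone:1, Vikram:1, Wendy:1, Ximena:2.
The largest is 2 (to Alice, Nadia, Akira, and Ximena), so the eccentricity of Dee is 2.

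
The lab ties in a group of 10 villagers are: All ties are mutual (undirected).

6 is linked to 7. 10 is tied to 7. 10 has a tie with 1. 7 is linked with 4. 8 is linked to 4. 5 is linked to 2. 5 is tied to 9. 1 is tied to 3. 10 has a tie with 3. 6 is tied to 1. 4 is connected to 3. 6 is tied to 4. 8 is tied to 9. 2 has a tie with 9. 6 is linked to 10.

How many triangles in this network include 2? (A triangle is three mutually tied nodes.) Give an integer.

2's neighbors: 5 and 9.
Neighbor pairs that are themselves tied: 2–5–9. Each forms one triangle with 2, for 1 in total.

1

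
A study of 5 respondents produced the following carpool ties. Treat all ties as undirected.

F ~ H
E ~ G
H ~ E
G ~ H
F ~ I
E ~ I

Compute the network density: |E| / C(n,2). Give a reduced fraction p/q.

There are 6 edges and 5 nodes, so the maximum possible is C(5,2) = 10.
Density = 6/10 = 3/5.

3/5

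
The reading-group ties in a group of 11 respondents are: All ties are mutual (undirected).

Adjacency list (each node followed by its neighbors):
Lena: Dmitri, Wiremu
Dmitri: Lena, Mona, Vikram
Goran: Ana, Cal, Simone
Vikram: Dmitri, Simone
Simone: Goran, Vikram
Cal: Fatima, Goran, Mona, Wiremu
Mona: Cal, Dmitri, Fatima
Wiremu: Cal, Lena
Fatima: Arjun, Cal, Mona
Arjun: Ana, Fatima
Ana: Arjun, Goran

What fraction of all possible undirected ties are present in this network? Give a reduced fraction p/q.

14/55

There are 14 edges and 11 nodes, so the maximum possible is C(11,2) = 55.
Density = 14/55.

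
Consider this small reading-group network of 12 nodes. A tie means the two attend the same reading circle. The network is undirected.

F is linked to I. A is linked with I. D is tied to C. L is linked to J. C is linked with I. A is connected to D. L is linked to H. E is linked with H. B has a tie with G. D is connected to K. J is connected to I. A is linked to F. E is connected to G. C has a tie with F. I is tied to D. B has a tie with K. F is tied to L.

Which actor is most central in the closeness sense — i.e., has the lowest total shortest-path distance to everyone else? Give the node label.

I

Farness (sum of distances to all others) for each node — A:25, B:30, C:25, D:24, E:31, F:24, G:32, H:28, I:23, J:26, K:27, L:25.
The smallest farness is 23, for I, so I has the highest closeness.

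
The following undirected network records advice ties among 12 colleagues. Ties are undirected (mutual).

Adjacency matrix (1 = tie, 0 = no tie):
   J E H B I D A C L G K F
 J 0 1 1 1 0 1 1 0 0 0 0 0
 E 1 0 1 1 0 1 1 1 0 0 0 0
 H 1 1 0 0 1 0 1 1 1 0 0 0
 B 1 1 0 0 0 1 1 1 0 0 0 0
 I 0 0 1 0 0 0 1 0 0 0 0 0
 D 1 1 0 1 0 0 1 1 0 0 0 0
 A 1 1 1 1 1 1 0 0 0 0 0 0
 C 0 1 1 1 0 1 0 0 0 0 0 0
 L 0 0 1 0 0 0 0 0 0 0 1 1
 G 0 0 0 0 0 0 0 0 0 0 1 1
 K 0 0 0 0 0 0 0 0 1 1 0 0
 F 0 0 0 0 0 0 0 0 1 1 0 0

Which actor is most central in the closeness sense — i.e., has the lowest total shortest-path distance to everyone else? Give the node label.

Farness (sum of distances to all others) for each node — A:20, B:25, C:22, D:25, E:20, F:29, G:37, H:17, I:24, J:21, K:29, L:21.
The smallest farness is 17, for H, so H has the highest closeness.

H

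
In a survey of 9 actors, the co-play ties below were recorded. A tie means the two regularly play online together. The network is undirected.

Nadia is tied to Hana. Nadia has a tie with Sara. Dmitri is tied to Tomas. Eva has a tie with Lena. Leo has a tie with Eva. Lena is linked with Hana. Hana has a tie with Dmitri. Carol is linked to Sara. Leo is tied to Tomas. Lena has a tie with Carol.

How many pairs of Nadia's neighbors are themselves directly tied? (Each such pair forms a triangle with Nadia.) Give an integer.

Nadia's neighbors are Hana and Sara, but none of them are tied to each other, so no triangle contains Nadia.

0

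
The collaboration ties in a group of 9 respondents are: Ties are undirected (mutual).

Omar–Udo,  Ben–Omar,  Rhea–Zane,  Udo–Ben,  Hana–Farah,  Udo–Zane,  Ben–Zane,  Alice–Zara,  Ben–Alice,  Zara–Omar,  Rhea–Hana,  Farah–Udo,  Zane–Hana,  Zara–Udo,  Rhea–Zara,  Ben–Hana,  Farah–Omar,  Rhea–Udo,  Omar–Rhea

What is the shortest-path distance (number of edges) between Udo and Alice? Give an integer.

One shortest route is Udo – Zara – Alice, which uses 2 edges, and Udo and Alice are not directly tied, so nothing shorter exists. So d(Udo,Alice) = 2.

2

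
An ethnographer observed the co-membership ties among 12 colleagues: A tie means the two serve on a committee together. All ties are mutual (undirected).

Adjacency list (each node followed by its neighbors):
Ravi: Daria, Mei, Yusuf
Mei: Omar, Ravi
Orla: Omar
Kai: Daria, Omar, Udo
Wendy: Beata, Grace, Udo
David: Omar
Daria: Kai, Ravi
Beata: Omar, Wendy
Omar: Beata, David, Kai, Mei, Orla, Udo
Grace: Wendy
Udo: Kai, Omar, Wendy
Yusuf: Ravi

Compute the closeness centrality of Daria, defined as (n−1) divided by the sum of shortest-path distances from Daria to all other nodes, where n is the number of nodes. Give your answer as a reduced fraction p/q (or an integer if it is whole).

11/26

Distances from Daria: Beata:3, David:3, Grace:4, Kai:1, Mei:2, Omar:2, Orla:3, Ravi:1, Udo:2, Wendy:3, Yusuf:2. Sum = 26.
n = 12, so closeness = 11/26.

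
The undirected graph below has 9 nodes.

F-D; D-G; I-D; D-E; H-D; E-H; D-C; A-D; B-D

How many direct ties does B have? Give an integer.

B is directly tied to D. That is 1 neighbor, so the degree of B is 1.

1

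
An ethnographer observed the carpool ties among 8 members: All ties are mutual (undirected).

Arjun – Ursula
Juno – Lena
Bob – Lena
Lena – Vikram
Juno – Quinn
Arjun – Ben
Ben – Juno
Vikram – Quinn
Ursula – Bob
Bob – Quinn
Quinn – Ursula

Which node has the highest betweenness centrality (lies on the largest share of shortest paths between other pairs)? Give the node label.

Quinn

Unnormalized betweenness of each node: Arjun:4/3, Ben:3/2, Bob:11/6, Juno:9/2, Lena:7/3, Quinn:16/3, Ursula:23/6, Vikram:1/3.
Quinn has the largest value, 16/3, making it the main broker — the node through which the most shortest paths run.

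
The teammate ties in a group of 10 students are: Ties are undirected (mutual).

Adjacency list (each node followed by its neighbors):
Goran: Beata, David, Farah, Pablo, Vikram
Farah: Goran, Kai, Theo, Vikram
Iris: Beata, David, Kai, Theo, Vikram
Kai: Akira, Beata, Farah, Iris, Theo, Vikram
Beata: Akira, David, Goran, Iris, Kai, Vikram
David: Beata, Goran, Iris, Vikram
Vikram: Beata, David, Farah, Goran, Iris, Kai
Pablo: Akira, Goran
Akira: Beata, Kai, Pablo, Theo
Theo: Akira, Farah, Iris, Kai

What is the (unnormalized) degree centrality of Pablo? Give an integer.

2

Pablo is directly tied to Akira and Goran. That is 2 neighbors, so the degree of Pablo is 2.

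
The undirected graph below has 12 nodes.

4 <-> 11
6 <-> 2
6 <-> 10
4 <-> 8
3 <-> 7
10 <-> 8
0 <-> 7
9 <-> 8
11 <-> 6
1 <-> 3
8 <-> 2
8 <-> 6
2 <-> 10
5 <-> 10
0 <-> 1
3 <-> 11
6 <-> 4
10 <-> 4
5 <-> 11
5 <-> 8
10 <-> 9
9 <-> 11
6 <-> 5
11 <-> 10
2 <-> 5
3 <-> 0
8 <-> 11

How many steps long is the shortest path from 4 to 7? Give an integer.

3

One shortest route is 4 – 11 – 3 – 7, which uses 3 edges, and at distance 2 from 4 we only reach {2, 3, 5, 9}, which does not include 7. So d(4,7) = 3.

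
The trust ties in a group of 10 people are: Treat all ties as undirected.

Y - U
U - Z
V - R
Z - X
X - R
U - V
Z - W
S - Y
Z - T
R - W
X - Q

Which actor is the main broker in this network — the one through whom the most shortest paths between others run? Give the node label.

Z

Unnormalized betweenness of each node: Q:0, R:4, S:0, T:0, U:16, V:3, W:1, X:9, Y:8, Z:18.
Z has the largest value, 18, making it the main broker — the node through which the most shortest paths run.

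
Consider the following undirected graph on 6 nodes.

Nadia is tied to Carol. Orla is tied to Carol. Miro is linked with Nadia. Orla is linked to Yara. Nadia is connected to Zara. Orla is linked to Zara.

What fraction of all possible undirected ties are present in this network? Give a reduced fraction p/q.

There are 6 edges and 6 nodes, so the maximum possible is C(6,2) = 15.
Density = 6/15 = 2/5.

2/5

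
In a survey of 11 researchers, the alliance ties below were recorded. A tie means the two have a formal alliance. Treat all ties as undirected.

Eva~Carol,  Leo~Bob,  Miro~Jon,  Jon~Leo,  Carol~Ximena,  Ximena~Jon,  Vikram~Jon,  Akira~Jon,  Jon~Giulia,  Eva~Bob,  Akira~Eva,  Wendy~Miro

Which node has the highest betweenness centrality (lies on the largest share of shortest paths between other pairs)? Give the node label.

Unnormalized betweenness of each node: Akira:5, Bob:3/2, Carol:3/2, Eva:4, Giulia:0, Jon:33, Leo:11/2, Miro:9, Vikram:0, Wendy:0, Ximena:11/2.
Jon has the largest value, 33, making it the main broker — the node through which the most shortest paths run.

Jon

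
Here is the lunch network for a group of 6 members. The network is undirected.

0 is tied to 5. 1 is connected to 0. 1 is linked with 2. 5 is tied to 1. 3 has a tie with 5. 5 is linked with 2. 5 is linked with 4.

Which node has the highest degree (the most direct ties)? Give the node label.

Degrees — 0:2, 1:3, 2:2, 3:1, 4:1, 5:5.
The maximum is 5, attained only by 5.

5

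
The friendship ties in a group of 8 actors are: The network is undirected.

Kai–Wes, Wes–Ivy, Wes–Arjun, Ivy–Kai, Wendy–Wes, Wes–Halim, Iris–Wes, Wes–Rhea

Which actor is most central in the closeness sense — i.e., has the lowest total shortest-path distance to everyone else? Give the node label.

Wes

Farness (sum of distances to all others) for each node — Arjun:13, Halim:13, Iris:13, Ivy:12, Kai:12, Rhea:13, Wendy:13, Wes:7.
The smallest farness is 7, for Wes, so Wes has the highest closeness.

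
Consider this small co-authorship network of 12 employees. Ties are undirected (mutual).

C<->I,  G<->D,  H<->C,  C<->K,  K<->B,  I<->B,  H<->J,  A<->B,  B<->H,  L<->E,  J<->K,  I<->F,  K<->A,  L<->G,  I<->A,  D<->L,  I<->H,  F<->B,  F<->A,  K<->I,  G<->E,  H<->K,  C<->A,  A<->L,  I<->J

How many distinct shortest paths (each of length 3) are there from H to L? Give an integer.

The shortest distance is 3. The length-3 paths are: H–K–A–L; H–B–A–L; H–I–A–L; H–C–A–L.
That gives 4 distinct shortest paths.

4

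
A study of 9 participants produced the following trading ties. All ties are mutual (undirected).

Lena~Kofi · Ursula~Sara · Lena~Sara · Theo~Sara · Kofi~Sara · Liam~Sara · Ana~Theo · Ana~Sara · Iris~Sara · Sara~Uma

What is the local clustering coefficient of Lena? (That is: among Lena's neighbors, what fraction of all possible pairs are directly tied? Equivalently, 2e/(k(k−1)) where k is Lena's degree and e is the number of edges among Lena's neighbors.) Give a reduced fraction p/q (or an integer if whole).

Lena's neighbors: Kofi and Sara (k = 2).
Possible neighbor pairs: C(2,2) = 1. Edges among them: Kofi–Sara → e = 1.
Clustering(Lena) = 1/1.

1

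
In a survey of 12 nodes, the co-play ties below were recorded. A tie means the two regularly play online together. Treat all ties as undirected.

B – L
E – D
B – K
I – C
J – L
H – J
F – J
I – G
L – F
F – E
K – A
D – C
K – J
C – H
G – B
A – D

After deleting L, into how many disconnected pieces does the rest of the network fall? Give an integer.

L's neighbors (B, F, and J) remain reachable from one another through other ties, so the rest of the network stays in one piece.

1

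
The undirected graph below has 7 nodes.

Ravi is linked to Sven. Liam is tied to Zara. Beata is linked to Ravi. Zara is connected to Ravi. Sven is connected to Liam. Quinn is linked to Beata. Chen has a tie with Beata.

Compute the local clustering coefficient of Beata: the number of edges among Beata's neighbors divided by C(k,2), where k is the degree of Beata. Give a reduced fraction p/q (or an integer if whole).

Beata's neighbors: Chen, Quinn, and Ravi (k = 3).
Possible neighbor pairs: C(3,2) = 3. Edges among them: none → e = 0.
Clustering(Beata) = 0/3 = 0.

0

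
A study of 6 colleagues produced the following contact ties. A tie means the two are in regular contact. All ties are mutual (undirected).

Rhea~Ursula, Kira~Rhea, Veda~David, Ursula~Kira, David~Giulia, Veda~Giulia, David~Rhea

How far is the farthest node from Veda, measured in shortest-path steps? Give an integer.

Distances from Veda: David:1, Giulia:1, Kira:3, Rhea:2, Ursula:3.
The largest is 3 (to Kira and Ursula), so the eccentricity of Veda is 3.

3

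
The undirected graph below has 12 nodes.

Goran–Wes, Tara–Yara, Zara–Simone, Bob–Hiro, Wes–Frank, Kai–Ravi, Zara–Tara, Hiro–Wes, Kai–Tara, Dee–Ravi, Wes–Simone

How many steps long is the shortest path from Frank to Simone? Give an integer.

2

One shortest route is Frank – Wes – Simone, which uses 2 edges, and Frank and Simone are not directly tied, so nothing shorter exists. So d(Frank,Simone) = 2.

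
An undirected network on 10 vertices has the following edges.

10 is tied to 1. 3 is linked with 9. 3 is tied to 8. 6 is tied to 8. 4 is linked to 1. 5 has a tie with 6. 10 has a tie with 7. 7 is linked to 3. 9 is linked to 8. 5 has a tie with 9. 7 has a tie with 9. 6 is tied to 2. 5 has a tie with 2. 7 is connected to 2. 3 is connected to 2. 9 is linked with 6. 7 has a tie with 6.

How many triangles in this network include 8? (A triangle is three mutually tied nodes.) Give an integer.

2

8's neighbors: 3, 6, and 9.
Neighbor pairs that are themselves tied: 8–3–9; 8–6–9. Each forms one triangle with 8, for 2 in total.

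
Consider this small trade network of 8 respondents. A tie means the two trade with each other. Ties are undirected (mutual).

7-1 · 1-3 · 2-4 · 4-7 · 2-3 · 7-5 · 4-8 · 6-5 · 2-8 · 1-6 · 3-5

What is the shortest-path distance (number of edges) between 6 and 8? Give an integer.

4

One shortest route is 6 – 5 – 7 – 4 – 8, which uses 4 edges, and at distance 3 from 6 we only reach {2, 4}, which does not include 8. So d(6,8) = 4.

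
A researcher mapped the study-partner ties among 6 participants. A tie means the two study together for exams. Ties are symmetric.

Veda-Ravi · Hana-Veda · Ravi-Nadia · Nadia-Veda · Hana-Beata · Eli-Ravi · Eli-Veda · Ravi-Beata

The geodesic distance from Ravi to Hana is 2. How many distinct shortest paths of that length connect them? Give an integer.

2

The shortest distance is 2. The length-2 paths are: Ravi–Veda–Hana; Ravi–Beata–Hana.
That gives 2 distinct shortest paths.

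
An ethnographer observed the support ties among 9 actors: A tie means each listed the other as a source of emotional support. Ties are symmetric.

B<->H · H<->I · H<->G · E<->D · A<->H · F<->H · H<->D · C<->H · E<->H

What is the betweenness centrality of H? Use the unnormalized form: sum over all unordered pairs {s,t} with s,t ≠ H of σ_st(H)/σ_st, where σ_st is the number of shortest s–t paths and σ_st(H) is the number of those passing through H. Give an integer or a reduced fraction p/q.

Pairs whose geodesics pass through H — D–F: 1; D–B: 1; D–G: 1; D–I: 1; D–A: 1; D–C: 1; F–B: 1; F–G: 1; F–I: 1; F–A: 1; F–E: 1; F–C: 1; B–G: 1; B–I: 1 … (+13 more pairs).
All other pairs contribute 0.
Summing the contributions gives betweenness(H) = 27.

27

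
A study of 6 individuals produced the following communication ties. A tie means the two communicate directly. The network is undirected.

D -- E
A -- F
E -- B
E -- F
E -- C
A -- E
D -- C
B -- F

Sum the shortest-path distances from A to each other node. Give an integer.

8

Distances from A: B:2, C:2, D:2, E:1, F:1.
Sum = 2 + 2 + 2 + 1 + 1 = 8.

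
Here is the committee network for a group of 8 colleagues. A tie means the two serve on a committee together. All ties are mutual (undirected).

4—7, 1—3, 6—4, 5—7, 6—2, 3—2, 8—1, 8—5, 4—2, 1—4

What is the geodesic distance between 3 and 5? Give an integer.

3

One shortest route is 3 – 1 – 8 – 5, which uses 3 edges, and at distance 2 from 3 we only reach {4, 6, 8}, which does not include 5. So d(3,5) = 3.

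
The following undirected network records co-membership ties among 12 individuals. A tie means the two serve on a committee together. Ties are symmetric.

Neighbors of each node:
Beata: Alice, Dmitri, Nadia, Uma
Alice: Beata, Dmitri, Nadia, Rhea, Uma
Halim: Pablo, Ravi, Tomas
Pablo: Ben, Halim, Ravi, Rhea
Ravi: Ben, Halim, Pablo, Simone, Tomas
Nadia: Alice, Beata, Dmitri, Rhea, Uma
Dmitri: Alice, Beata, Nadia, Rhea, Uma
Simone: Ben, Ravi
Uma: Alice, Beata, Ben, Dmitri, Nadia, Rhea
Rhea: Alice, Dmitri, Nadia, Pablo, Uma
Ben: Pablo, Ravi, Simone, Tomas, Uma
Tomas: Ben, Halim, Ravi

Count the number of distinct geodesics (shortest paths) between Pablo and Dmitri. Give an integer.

1

The shortest distance is 2, and the only length-2 path is Pablo–Rhea–Dmitri. So there is exactly 1 shortest path.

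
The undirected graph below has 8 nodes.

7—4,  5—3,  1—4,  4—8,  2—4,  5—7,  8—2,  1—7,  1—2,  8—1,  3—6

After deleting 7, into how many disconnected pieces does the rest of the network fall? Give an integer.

Without 7, the remaining ties split the others into: {1, 2, 4, 8}; {3, 5, 6}.
That's 2 separate components.

2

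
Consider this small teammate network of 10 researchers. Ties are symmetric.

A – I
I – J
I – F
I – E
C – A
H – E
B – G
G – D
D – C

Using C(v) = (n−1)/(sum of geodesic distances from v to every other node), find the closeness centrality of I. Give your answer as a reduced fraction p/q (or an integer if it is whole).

Distances from I: A:1, B:5, C:2, D:3, E:1, F:1, G:4, H:2, J:1. Sum = 20.
n = 10, so closeness = 9/20.

9/20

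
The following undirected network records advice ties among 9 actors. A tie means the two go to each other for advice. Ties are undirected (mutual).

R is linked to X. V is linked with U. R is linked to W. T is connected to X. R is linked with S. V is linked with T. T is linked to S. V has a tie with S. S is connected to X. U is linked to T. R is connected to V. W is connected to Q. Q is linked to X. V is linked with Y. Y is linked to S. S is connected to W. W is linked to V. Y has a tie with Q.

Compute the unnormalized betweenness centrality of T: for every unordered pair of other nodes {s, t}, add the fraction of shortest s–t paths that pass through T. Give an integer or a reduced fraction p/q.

13/6

Pairs whose geodesics pass through T — S–U: 1/2; V–X: 1/3; Q–U: 1/3; X–U: 1.
All other pairs contribute 0.
Summing the contributions gives betweenness(T) = 13/6.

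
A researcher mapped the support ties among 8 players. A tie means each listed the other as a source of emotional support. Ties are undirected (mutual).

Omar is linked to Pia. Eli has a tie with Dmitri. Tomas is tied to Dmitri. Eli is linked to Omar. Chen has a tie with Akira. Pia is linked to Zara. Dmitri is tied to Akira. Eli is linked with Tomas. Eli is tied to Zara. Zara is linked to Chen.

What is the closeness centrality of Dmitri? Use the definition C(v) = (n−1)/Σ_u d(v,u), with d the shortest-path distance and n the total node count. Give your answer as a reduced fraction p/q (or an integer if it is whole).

Distances from Dmitri: Akira:1, Chen:2, Eli:1, Omar:2, Pia:3, Tomas:1, Zara:2. Sum = 12.
n = 8, so closeness = 7/12.

7/12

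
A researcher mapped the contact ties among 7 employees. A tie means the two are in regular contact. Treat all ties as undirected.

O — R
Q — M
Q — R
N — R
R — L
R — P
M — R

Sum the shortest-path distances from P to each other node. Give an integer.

Distances from P: L:2, M:2, N:2, O:2, Q:2, R:1.
Sum = 2 + 2 + 2 + 2 + 2 + 1 = 11.

11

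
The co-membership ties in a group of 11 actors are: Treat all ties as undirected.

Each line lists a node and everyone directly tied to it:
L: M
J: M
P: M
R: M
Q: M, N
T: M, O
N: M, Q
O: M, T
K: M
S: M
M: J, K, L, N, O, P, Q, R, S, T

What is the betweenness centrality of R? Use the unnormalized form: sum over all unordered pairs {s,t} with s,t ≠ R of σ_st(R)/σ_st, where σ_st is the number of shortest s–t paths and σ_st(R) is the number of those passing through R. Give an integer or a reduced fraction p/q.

No shortest path between any pair of other nodes passes through R.
Summing the contributions gives betweenness(R) = 0.

0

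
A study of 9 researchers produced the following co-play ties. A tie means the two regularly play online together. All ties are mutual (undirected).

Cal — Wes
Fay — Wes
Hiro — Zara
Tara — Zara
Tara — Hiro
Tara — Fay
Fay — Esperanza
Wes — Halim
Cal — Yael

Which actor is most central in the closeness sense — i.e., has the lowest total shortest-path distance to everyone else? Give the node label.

Farness (sum of distances to all others) for each node — Cal:20, Esperanza:21, Fay:14, Halim:22, Hiro:23, Tara:17, Wes:15, Yael:27, Zara:23.
The smallest farness is 14, for Fay, so Fay has the highest closeness.

Fay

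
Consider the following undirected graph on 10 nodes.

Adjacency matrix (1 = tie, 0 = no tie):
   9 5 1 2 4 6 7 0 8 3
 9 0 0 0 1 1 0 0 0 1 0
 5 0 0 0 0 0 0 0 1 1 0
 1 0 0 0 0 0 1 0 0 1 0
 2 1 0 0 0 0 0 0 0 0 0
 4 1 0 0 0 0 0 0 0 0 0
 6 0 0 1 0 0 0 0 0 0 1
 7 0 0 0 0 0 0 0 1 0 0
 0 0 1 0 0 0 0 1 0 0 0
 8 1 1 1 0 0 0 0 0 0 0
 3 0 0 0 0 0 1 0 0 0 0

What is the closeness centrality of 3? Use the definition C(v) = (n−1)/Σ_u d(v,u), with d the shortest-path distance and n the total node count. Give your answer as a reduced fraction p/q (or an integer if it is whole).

9/35

Distances from 3: 0:5, 1:2, 2:5, 4:5, 5:4, 6:1, 7:6, 8:3, 9:4. Sum = 35.
n = 10, so closeness = 9/35.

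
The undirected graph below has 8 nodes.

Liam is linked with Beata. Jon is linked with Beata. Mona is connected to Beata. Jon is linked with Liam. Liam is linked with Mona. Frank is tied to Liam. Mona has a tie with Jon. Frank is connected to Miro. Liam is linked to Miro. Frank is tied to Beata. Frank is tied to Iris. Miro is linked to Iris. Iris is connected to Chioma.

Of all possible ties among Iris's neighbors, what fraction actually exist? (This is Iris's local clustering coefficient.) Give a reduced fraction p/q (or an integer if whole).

Iris's neighbors: Chioma, Frank, and Miro (k = 3).
Possible neighbor pairs: C(3,2) = 3. Edges among them: Frank–Miro → e = 1.
Clustering(Iris) = 1/3.

1/3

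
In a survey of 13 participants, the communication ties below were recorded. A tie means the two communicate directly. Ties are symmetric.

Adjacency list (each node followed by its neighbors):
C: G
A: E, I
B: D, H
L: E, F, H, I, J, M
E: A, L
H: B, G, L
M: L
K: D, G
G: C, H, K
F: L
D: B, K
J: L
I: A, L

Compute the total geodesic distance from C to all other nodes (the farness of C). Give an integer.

39

Distances from C: A:5, B:3, D:3, E:4, F:4, G:1, H:2, I:4, J:4, K:2, L:3, M:4.
Sum = 5 + 3 + 3 + 4 + 4 + 1 + 2 + 4 + 4 + 2 + 3 + 4 = 39.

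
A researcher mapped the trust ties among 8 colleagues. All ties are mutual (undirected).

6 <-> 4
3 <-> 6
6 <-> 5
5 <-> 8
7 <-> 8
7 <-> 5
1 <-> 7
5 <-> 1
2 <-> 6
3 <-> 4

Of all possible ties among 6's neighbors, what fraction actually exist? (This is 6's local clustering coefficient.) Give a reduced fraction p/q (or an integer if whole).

6's neighbors: 2, 3, 4, and 5 (k = 4).
Possible neighbor pairs: C(4,2) = 6. Edges among them: 3–4 → e = 1.
Clustering(6) = 1/6.

1/6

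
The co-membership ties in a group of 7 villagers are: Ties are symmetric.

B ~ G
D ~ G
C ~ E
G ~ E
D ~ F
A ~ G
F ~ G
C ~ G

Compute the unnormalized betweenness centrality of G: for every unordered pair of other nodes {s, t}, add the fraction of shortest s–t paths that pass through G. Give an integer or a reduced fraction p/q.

13

Pairs whose geodesics pass through G — F–C: 1; F–A: 1; F–B: 1; F–E: 1; C–A: 1; C–B: 1; C–D: 1; A–B: 1; A–E: 1; A–D: 1; B–E: 1; B–D: 1; E–D: 1.
All other pairs contribute 0.
Summing the contributions gives betweenness(G) = 13.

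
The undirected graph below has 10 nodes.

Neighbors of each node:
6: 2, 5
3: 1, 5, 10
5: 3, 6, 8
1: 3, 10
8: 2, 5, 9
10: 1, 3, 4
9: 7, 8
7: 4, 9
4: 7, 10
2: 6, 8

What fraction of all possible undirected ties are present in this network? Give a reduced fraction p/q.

There are 12 edges and 10 nodes, so the maximum possible is C(10,2) = 45.
Density = 12/45 = 4/15.

4/15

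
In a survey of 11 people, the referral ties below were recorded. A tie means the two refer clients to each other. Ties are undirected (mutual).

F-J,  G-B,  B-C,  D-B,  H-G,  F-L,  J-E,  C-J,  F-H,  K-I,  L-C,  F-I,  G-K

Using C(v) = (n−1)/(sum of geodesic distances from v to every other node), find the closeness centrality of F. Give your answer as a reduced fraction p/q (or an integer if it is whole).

Distances from F: B:3, C:2, D:4, E:2, G:2, H:1, I:1, J:1, K:2, L:1. Sum = 19.
n = 11, so closeness = 10/19.

10/19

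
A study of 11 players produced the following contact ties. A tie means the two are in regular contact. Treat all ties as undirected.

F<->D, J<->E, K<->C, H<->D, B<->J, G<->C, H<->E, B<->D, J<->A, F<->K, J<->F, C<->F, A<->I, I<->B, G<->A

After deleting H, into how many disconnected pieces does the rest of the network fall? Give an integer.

1

H's neighbors (D and E) remain reachable from one another through other ties, so the rest of the network stays in one piece.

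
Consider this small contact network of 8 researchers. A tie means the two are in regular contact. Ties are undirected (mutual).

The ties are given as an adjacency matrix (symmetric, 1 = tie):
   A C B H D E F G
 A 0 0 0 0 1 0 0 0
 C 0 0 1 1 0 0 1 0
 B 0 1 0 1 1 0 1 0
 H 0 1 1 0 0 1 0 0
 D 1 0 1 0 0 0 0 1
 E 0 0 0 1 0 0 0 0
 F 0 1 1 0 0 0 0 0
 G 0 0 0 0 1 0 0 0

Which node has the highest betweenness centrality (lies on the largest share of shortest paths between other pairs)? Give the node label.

Unnormalized betweenness of each node: A:0, B:13, C:1, D:11, E:0, F:0, G:0, H:6.
B has the largest value, 13, making it the main broker — the node through which the most shortest paths run.

B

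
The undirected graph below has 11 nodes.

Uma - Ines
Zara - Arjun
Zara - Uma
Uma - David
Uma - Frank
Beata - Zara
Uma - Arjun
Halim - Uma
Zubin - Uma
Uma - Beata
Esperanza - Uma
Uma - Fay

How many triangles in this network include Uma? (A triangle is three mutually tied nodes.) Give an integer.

Uma's neighbors: Arjun, Beata, David, Esperanza, Fay, Frank, Halim, Ines, Zara, and Zubin.
Neighbor pairs that are themselves tied: Uma–Arjun–Zara; Uma–Beata–Zara. Each forms one triangle with Uma, for 2 in total.

2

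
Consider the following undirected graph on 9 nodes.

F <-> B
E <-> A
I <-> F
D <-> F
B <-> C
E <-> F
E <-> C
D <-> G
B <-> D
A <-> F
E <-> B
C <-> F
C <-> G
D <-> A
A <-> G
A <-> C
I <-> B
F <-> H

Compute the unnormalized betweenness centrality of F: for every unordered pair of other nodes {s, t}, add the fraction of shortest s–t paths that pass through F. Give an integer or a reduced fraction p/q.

164/15

Pairs whose geodesics pass through F — G–I: 3/5; G–H: 3/3; D–I: 1/2; D–H: 1; D–E: 1/3; D–C: 1/4; I–H: 1; I–E: 1/2; I–C: 1/2; I–A: 1; H–B: 1; H–E: 1; H–C: 1; H–A: 1 … (+1 more pairs).
All other pairs contribute 0.
Summing the contributions gives betweenness(F) = 164/15.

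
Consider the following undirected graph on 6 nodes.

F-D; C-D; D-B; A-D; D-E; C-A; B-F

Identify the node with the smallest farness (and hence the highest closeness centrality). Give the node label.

D

Farness (sum of distances to all others) for each node — A:8, B:8, C:8, D:5, E:9, F:8.
The smallest farness is 5, for D, so D has the highest closeness.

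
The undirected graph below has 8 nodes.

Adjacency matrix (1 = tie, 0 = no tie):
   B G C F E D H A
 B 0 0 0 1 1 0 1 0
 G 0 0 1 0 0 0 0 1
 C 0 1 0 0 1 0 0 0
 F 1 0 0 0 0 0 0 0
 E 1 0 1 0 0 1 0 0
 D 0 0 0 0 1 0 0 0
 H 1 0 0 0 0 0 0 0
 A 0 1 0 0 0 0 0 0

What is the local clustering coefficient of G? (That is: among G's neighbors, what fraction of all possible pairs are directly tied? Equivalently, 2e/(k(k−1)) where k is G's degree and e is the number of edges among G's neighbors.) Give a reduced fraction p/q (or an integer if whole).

G's neighbors: A and C (k = 2).
Possible neighbor pairs: C(2,2) = 1. Edges among them: none → e = 0.
Clustering(G) = 0/1.

0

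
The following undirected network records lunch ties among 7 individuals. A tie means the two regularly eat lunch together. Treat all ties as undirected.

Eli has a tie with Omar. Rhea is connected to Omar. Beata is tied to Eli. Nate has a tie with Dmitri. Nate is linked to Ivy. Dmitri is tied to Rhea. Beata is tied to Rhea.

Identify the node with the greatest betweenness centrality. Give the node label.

Unnormalized betweenness of each node: Beata:2, Dmitri:8, Eli:1/2, Ivy:0, Nate:5, Omar:2, Rhea:19/2.
Rhea has the largest value, 19/2, making it the main broker — the node through which the most shortest paths run.

Rhea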